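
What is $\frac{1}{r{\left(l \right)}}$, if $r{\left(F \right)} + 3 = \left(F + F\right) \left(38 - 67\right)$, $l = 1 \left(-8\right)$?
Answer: $\frac{1}{461} \approx 0.0021692$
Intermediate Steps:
$l = -8$
$r{\left(F \right)} = -3 - 58 F$ ($r{\left(F \right)} = -3 + \left(F + F\right) \left(38 - 67\right) = -3 + 2 F \left(-29\right) = -3 - 58 F$)
$\frac{1}{r{\left(l \right)}} = \frac{1}{-3 - -464} = \frac{1}{-3 + 464} = \frac{1}{461}$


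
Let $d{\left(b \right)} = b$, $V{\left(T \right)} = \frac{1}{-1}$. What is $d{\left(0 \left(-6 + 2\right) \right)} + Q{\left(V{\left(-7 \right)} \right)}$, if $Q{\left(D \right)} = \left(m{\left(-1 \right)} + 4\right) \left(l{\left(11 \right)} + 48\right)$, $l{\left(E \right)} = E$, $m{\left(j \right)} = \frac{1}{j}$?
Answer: $177$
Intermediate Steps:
$V{\left(T \right)} = -1$
$Q{\left(D \right)} = 177$ ($Q{\left(D \right)} = \left(\frac{1}{-1} + 4\right) \left(11 + 48\right) = \left(-1 + 4\right) 59 = 3 \cdot 59 = 177$)
$d{\left(0 \left(-6 + 2\right) \right)} + Q{\left(V{\left(-7 \right)} \right)} = 0 \left(-6 + 2\right) + 177 = 0 \left(-4\right) + 177 = 0 + 177 = 177$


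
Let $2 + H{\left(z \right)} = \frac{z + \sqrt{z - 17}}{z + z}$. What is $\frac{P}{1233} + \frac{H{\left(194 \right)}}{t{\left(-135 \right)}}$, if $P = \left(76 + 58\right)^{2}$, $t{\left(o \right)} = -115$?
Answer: $\frac{4133579}{283590} - \frac{\sqrt{177}}{44620} \approx 14.576$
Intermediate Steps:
$H{\left(z \right)} = -2 + \frac{z + \sqrt{-17 + z}}{2 z}$ ($H{\left(z \right)} = -2 + \frac{z + \sqrt{z - 17}}{z + z} = -2 + \frac{z + \sqrt{-17 + z}}{2 z}$)
$P = 17956$ ($P = 134^{2} = 17956$)
$\frac{P}{1233} + \frac{H{\left(194 \right)}}{t{\left(-135 \right)}} = \frac{17956}{1233} + \frac{\frac{1}{2} \cdot \frac{1}{194} \left(\sqrt{-17 + 194} - 582\right)}{-115} = 17956 \cdot \frac{1}{1233} + \frac{1}{2} \cdot \frac{1}{194} \left(\sqrt{177} - 582\right) \left(- \frac{1}{115}\right) = \frac{17956}{1233} + \frac{1}{2} \cdot \frac{1}{194} \left(-582 + \sqrt{177}\right) \left(- \frac{1}{115}\right) = \frac{17956}{1233} + \left(- \frac{3}{2} + \frac{\sqrt{177}}{388}\right) \left(- \frac{1}{115}\right) = \frac{17956}{1233} + \left(\frac{3}{230} - \frac{\sqrt{177}}{44620}\right) = \frac{4133579}{283590} - \frac{\sqrt{177}}{44620}$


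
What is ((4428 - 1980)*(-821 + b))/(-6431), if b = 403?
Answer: 1023264/6431 ≈ 159.11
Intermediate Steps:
((4428 - 1980)*(-821 + b))/(-6431) = ((4428 - 1980)*(-821 + 403))/(-6431) = (2448*(-418))*(-1/6431) = -1023264*(-1/6431) = 1023264/6431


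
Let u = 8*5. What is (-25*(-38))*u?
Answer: 38000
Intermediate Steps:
u = 40
(-25*(-38))*u = -25*(-38)*40 = 950*40 = 38000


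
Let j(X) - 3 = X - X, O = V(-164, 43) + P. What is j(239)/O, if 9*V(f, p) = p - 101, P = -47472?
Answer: -27/427306 ≈ -6.3187e-5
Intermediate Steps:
V(f, p) = -101/9 + p/9 (V(f, p) = (p - 101)/9 = (-101 + p)/9 = -101/9 + p/9)
O = -427306/9 (O = (-101/9 + (⅑)*43) - 47472 = (-101/9 + 43/9) - 47472 = -58/9 - 47472 = -427306/9 ≈ -47478.)
j(X) = 3 (j(X) = 3 + (X - X) = 3 + 0 = 3)
j(239)/O = 3/(-427306/9) = 3*(-9/427306) = -27/427306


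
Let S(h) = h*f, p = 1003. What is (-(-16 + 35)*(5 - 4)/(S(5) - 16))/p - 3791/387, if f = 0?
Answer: -60830615/6210576 ≈ -9.7947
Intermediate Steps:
S(h) = 0 (S(h) = h*0 = 0)
(-(-16 + 35)*(5 - 4)/(S(5) - 16))/p - 3791/387 = -(-16 + 35)*(5 - 4)/(0 - 16)/1003 - 3791/387 = -19*1/(-16)*(1/1003) - 3791*1/387 = -19*1*(-1/16)*(1/1003) - 3791/387 = -19*(-1)/16*(1/1003) - 3791/387 = -1*(-19/16)*(1/1003) - 3791/387 = (19/16)*(1/1003) - 3791/387 = 19/16048 - 3791/387 = -60830615/6210576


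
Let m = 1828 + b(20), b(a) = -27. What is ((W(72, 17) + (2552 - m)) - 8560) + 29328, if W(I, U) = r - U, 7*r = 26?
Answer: 150540/7 ≈ 21506.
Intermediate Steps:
r = 26/7 (r = (⅐)*26 = 26/7 ≈ 3.7143)
m = 1801 (m = 1828 - 27 = 1801)
W(I, U) = 26/7 - U
((W(72, 17) + (2552 - m)) - 8560) + 29328 = (((26/7 - 1*17) + (2552 - 1*1801)) - 8560) + 29328 = (((26/7 - 17) + (2552 - 1801)) - 8560) + 29328 = ((-93/7 + 751) - 8560) + 29328 = (5164/7 - 8560) + 29328 = -54756/7 + 29328 = 150540/7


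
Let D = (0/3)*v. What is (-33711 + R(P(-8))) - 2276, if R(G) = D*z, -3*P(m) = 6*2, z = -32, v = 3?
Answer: -35987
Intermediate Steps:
P(m) = -4 (P(m) = -2*2 = -1/3*12 = -4)
D = 0 (D = (0/3)*3 = (0*(1/3))*3 = 0*3 = 0)
R(G) = 0 (R(G) = 0*(-32) = 0)
(-33711 + R(P(-8))) - 2276 = (-33711 + 0) - 2276 = -33711 - 2276 = -35987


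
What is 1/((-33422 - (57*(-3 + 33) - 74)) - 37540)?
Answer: -1/72598 ≈ -1.3774e-5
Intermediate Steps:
1/((-33422 - (57*(-3 + 33) - 74)) - 37540) = 1/((-33422 - (57*30 - 74)) - 37540) = 1/((-33422 - (1710 - 74)) - 37540) = 1/((-33422 - 1*1636) - 37540) = 1/((-33422 - 1636) - 37540) = 1/(-35058 - 37540) = 1/(-72598) = -1/72598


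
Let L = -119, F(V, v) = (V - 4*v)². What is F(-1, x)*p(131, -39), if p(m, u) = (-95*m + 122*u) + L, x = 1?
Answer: -433050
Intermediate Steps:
p(m, u) = -119 - 95*m + 122*u (p(m, u) = (-95*m + 122*u) - 119 = -119 - 95*m + 122*u)
F(-1, x)*p(131, -39) = (-1 - 4*1)²*(-119 - 95*131 + 122*(-39)) = (-1 - 4)²*(-119 - 12445 - 4758) = (-5)²*(-17322) = 25*(-17322) = -433050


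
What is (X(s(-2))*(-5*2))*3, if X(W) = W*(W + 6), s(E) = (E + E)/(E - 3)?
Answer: -816/5 ≈ -163.20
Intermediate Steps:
s(E) = 2*E/(-3 + E) (s(E) = (2*E)/(-3 + E) = 2*E/(-3 + E))
X(W) = W*(6 + W)
(X(s(-2))*(-5*2))*3 = (((2*(-2)/(-3 - 2))*(6 + 2*(-2)/(-3 - 2)))*(-5*2))*3 = (((2*(-2)/(-5))*(6 + 2*(-2)/(-5)))*(-10))*3 = (((2*(-2)*(-1/5))*(6 + 2*(-2)*(-1/5)))*(-10))*3 = ((4*(6 + 4/5)/5)*(-10))*3 = (((4/5)*(34/5))*(-10))*3 = ((136/25)*(-10))*3 = -272/5*3 = -816/5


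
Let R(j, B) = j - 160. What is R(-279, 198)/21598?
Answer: -439/21598 ≈ -0.020326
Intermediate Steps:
R(j, B) = -160 + j
R(-279, 198)/21598 = (-160 - 279)/21598 = -439*1/21598 = -439/21598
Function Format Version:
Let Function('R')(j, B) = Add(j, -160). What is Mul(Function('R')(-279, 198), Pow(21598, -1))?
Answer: Rational(-439, 21598) ≈ -0.020326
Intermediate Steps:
Function('R')(j, B) = Add(-160, j)
Mul(Function('R')(-279, 198), Pow(21598, -1)) = Mul(Add(-160, -279), Pow(21598, -1)) = Mul(-439, Rational(1, 21598)) = Rational(-439, 21598)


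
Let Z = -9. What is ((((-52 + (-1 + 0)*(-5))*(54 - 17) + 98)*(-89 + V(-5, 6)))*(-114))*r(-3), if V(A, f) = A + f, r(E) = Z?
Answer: 148162608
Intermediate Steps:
r(E) = -9
((((-52 + (-1 + 0)*(-5))*(54 - 17) + 98)*(-89 + V(-5, 6)))*(-114))*r(-3) = ((((-52 + (-1 + 0)*(-5))*(54 - 17) + 98)*(-89 + (-5 + 6)))*(-114))*(-9) = ((((-52 - 1*(-5))*37 + 98)*(-89 + 1))*(-114))*(-9) = ((((-52 + 5)*37 + 98)*(-88))*(-114))*(-9) = (((-47*37 + 98)*(-88))*(-114))*(-9) = (((-1739 + 98)*(-88))*(-114))*(-9) = (-1641*(-88)*(-114))*(-9) = (144408*(-114))*(-9) = -16462512*(-9) = 148162608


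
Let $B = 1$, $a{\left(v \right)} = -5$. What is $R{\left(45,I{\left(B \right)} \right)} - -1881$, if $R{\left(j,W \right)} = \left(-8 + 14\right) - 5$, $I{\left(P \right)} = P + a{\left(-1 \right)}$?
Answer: $1882$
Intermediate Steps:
$I{\left(P \right)} = -5 + P$ ($I{\left(P \right)} = P - 5 = -5 + P$)
$R{\left(j,W \right)} = 1$ ($R{\left(j,W \right)} = 6 - 5 = 1$)
$R{\left(45,I{\left(B \right)} \right)} - -1881 = 1 - -1881 = 1 + 1881 = 1882$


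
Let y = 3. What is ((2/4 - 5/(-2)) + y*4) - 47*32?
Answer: -1489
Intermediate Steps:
((2/4 - 5/(-2)) + y*4) - 47*32 = ((2/4 - 5/(-2)) + 3*4) - 47*32 = ((2*(1/4) - 5*(-1/2)) + 12) - 1504 = ((1/2 + 5/2) + 12) - 1504 = (3 + 12) - 1504 = 15 - 1504 = -1489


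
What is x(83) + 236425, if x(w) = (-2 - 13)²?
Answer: 236650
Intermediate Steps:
x(w) = 225 (x(w) = (-15)² = 225)
x(83) + 236425 = 225 + 236425 = 236650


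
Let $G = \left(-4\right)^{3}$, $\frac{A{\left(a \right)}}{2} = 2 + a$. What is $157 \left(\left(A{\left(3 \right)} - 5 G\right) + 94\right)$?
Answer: $66568$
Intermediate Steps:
$A{\left(a \right)} = 4 + 2 a$ ($A{\left(a \right)} = 2 \left(2 + a\right) = 4 + 2 a$)
$G = -64$
$157 \left(\left(A{\left(3 \right)} - 5 G\right) + 94\right) = 157 \left(\left(\left(4 + 2 \cdot 3\right) - -320\right) + 94\right) = 157 \left(\left(\left(4 + 6\right) + 320\right) + 94\right) = 157 \left(\left(10 + 320\right) + 94\right) = 157 \left(330 + 94\right) = 157 \cdot 424 = 66568$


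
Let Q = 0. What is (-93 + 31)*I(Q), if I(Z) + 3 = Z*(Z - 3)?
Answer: 186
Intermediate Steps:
I(Z) = -3 + Z*(-3 + Z) (I(Z) = -3 + Z*(Z - 3) = -3 + Z*(-3 + Z))
(-93 + 31)*I(Q) = (-93 + 31)*(-3 + 0**2 - 3*0) = -62*(-3 + 0 + 0) = -62*(-3) = 186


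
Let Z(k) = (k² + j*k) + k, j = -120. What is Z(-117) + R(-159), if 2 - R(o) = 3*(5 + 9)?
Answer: 27572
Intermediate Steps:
Z(k) = k² - 119*k (Z(k) = (k² - 120*k) + k = k² - 119*k)
R(o) = -40 (R(o) = 2 - 3*(5 + 9) = 2 - 3*14 = 2 - 1*42 = 2 - 42 = -40)
Z(-117) + R(-159) = -117*(-119 - 117) - 40 = -117*(-236) - 40 = 27612 - 40 = 27572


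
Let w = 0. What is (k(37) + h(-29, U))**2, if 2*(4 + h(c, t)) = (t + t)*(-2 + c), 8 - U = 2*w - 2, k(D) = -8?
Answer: 103684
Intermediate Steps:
U = 10 (U = 8 - (2*0 - 2) = 8 - (0 - 2) = 8 - 1*(-2) = 8 + 2 = 10)
h(c, t) = -4 + t*(-2 + c) (h(c, t) = -4 + ((t + t)*(-2 + c))/2 = -4 + ((2*t)*(-2 + c))/2 = -4 + (2*t*(-2 + c))/2 = -4 + t*(-2 + c))
(k(37) + h(-29, U))**2 = (-8 + (-4 - 2*10 - 29*10))**2 = (-8 + (-4 - 20 - 290))**2 = (-8 - 314)**2 = (-322)**2 = 103684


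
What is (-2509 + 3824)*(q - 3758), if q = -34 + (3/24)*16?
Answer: -4983850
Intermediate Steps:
q = -32 (q = -34 + (3*(1/24))*16 = -34 + (1/8)*16 = -34 + 2 = -32)
(-2509 + 3824)*(q - 3758) = (-2509 + 3824)*(-32 - 3758) = 1315*(-3790) = -4983850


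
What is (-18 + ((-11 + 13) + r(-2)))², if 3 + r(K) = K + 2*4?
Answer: 169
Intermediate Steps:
r(K) = 5 + K (r(K) = -3 + (K + 2*4) = -3 + (K + 8) = -3 + (8 + K) = 5 + K)
(-18 + ((-11 + 13) + r(-2)))² = (-18 + ((-11 + 13) + (5 - 2)))² = (-18 + (2 + 3))² = (-18 + 5)² = (-13)² = 169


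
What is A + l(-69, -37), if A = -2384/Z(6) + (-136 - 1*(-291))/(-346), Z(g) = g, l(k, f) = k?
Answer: -484519/1038 ≈ -466.78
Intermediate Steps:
A = -412897/1038 (A = -2384/6 + (-136 - 1*(-291))/(-346) = -2384*1/6 + (-136 + 291)*(-1/346) = -1192/3 + 155*(-1/346) = -1192/3 - 155/346 = -412897/1038 ≈ -397.78)
A + l(-69, -37) = -412897/1038 - 69 = -484519/1038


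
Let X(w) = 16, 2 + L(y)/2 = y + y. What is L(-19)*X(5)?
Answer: -1280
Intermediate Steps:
L(y) = -4 + 4*y (L(y) = -4 + 2*(y + y) = -4 + 2*(2*y) = -4 + 4*y)
L(-19)*X(5) = (-4 + 4*(-19))*16 = (-4 - 76)*16 = -80*16 = -1280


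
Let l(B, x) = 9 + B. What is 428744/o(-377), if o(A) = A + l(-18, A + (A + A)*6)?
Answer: -214372/193 ≈ -1110.7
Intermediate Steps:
o(A) = -9 + A (o(A) = A + (9 - 18) = A - 9 = -9 + A)
428744/o(-377) = 428744/(-9 - 377) = 428744/(-386) = 428744*(-1/386) = -214372/193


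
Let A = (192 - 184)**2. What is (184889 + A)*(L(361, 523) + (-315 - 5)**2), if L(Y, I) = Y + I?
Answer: 19102685652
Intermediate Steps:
A = 64 (A = 8**2 = 64)
L(Y, I) = I + Y
(184889 + A)*(L(361, 523) + (-315 - 5)**2) = (184889 + 64)*((523 + 361) + (-315 - 5)**2) = 184953*(884 + (-320)**2) = 184953*(884 + 102400) = 184953*103284 = 19102685652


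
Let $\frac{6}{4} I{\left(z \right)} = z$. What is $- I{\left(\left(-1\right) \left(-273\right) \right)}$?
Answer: $-182$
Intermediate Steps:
$I{\left(z \right)} = \frac{2 z}{3}$
$- I{\left(\left(-1\right) \left(-273\right) \right)} = - \frac{2 \left(\left(-1\right) \left(-273\right)\right)}{3} = - \frac{2 \cdot 273}{3} = \left(-1\right) 182 = -182$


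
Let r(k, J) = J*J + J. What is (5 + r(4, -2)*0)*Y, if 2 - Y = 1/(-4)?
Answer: 45/4 ≈ 11.250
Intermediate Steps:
r(k, J) = J + J² (r(k, J) = J² + J = J + J²)
Y = 9/4 (Y = 2 - 1/(-4) = 2 - 1*(-¼) = 2 + ¼ = 9/4 ≈ 2.2500)
(5 + r(4, -2)*0)*Y = (5 - 2*(1 - 2)*0)*(9/4) = (5 - 2*(-1)*0)*(9/4) = (5 + 2*0)*(9/4) = (5 + 0)*(9/4) = 5*(9/4) = 45/4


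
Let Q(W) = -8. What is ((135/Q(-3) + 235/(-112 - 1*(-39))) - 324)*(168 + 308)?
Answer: -23913169/146 ≈ -1.6379e+5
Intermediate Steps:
((135/Q(-3) + 235/(-112 - 1*(-39))) - 324)*(168 + 308) = ((135/(-8) + 235/(-112 - 1*(-39))) - 324)*(168 + 308) = ((135*(-⅛) + 235/(-112 + 39)) - 324)*476 = ((-135/8 + 235/(-73)) - 324)*476 = ((-135/8 + 235*(-1/73)) - 324)*476 = ((-135/8 - 235/73) - 324)*476 = (-11735/584 - 324)*476 = -200951/584*476 = -23913169/146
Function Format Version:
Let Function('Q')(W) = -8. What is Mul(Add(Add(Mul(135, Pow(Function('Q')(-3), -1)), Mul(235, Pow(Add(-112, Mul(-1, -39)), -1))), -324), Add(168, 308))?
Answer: Rational(-23913169, 146) ≈ -1.6379e+5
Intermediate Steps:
Mul(Add(Add(Mul(135, Pow(Function('Q')(-3), -1)), Mul(235, Pow(Add(-112, Mul(-1, -39)), -1))), -324), Add(168, 308)) = Mul(Add(Add(Mul(135, Pow(-8, -1)), Mul(235, Pow(Add(-112, Mul(-1, -39)), -1))), -324), Add(168, 308)) = Mul(Add(Add(Mul(135, Rational(-1, 8)), Mul(235, Pow(Add(-112, 39), -1))), -324), 476) = Mul(Add(Add(Rational(-135, 8), Mul(235, Pow(-73, -1))), -324), 476) = Mul(Add(Add(Rational(-135, 8), Mul(235, Rational(-1, 73))), -324), 476) = Mul(Add(Add(Rational(-135, 8), Rational(-235, 73)), -324), 476) = Mul(Add(Rational(-11735, 584), -324), 476) = Mul(Rational(-200951, 584), 476) = Rational(-23913169, 146)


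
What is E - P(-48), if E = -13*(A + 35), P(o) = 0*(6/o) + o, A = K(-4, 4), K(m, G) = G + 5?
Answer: -524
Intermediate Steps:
K(m, G) = 5 + G
A = 9 (A = 5 + 4 = 9)
P(o) = o (P(o) = 0 + o = o)
E = -572 (E = -13*(9 + 35) = -13*44 = -572)
E - P(-48) = -572 - 1*(-48) = -572 + 48 = -524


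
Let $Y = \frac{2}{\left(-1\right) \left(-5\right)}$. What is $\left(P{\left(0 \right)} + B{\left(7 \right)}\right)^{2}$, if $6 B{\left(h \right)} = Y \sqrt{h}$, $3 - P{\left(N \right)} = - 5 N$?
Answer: $\frac{\left(45 + \sqrt{7}\right)^{2}}{225} \approx 10.089$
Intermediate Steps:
$P{\left(N \right)} = 3 + 5 N$ ($P{\left(N \right)} = 3 - - 5 N = 3 + 5 N$)
$Y = \frac{2}{5} \approx 0.4$
$B{\left(h \right)} = \frac{\sqrt{h}}{15}$ ($B{\left(h \right)} = \frac{\frac{2}{5} \sqrt{h}}{6} = \frac{\sqrt{h}}{15}$)
$\left(P{\left(0 \right)} + B{\left(7 \right)}\right)^{2} = \left(\left(3 + 5 \cdot 0\right) + \frac{\sqrt{7}}{15}\right)^{2} = \left(\left(3 + 0\right) + \frac{\sqrt{7}}{15}\right)^{2} = \left(3 + \frac{\sqrt{7}}{15}\right)^{2}$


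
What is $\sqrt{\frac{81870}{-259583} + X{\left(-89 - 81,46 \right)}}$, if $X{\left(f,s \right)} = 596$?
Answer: $\frac{\sqrt{40139214937634}}{259583} \approx 24.407$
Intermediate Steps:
$\sqrt{\frac{81870}{-259583} + X{\left(-89 - 81,46 \right)}} = \sqrt{\frac{81870}{-259583} + 596} = \sqrt{81870 \left(- \frac{1}{259583}\right) + 596} = \sqrt{- \frac{81870}{259583} + 596} = \sqrt{\frac{154629598}{259583}} = \frac{\sqrt{40139214937634}}{259583}$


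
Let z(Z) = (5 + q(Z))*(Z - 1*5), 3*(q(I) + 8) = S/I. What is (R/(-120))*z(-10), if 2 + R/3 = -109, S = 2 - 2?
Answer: 999/8 ≈ 124.88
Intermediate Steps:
S = 0
R = -333 (R = -6 + 3*(-109) = -6 - 327 = -333)
q(I) = -8 (q(I) = -8 + (0/I)/3 = -8 + (1/3)*0 = -8 + 0 = -8)
z(Z) = 15 - 3*Z (z(Z) = (5 - 8)*(Z - 1*5) = -3*(Z - 5) = -3*(-5 + Z) = 15 - 3*Z)
(R/(-120))*z(-10) = (-333/(-120))*(15 - 3*(-10)) = (-333*(-1/120))*(15 + 30) = (111/40)*45 = 999/8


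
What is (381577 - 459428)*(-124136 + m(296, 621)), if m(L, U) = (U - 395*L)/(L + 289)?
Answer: 5662559359009/585 ≈ 9.6796e+9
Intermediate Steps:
m(L, U) = (U - 395*L)/(289 + L)
(381577 - 459428)*(-124136 + m(296, 621)) = (381577 - 459428)*(-124136 + (621 - 395*296)/(289 + 296)) = -77851*(-124136 + (621 - 116920)/585) = -77851*(-124136 + (1/585)*(-116299)) = -77851*(-124136 - 116299/585) = -77851*(-72735859/585) = 5662559359009/585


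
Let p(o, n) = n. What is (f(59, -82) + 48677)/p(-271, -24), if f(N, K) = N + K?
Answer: -8109/4 ≈ -2027.3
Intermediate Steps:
f(N, K) = K + N
(f(59, -82) + 48677)/p(-271, -24) = ((-82 + 59) + 48677)/(-24) = (-23 + 48677)*(-1/24) = 48654*(-1/24) = -8109/4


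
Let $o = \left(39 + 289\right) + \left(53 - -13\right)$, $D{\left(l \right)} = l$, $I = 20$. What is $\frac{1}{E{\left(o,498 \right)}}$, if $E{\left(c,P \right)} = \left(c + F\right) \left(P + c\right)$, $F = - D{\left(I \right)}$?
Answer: $\frac{1}{333608} \approx 2.9975 \cdot 10^{-6}$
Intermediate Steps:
$o = 394$ ($o = 328 + \left(53 + 13\right) = 328 + 66 = 394$)
$F = -20$ ($F = \left(-1\right) 20 = -20$)
$E{\left(c,P \right)} = \left(-20 + c\right) \left(P + c\right)$ ($E{\left(c,P \right)} = \left(c - 20\right) \left(P + c\right) = \left(-20 + c\right) \left(P + c\right)$)
$\frac{1}{E{\left(o,498 \right)}} = \frac{1}{394^{2} - 9960 - 7880 + 498 \cdot 394} = \frac{1}{155236 - 9960 - 7880 + 196212} = \frac{1}{333608}$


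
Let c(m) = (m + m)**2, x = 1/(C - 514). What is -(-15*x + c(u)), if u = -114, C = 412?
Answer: -1767461/34 ≈ -51984.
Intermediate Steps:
x = -1/102 (x = 1/(412 - 514) = 1/(-102) = -1/102 ≈ -0.0098039)
c(m) = 4*m**2 (c(m) = (2*m)**2 = 4*m**2)
-(-15*x + c(u)) = -(-15*(-1/102) + 4*(-114)**2) = -(5/34 + 4*12996) = -(5/34 + 51984) = -1*1767461/34 = -1767461/34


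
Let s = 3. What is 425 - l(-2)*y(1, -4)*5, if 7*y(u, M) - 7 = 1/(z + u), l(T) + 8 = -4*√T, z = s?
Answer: 3265/7 + 145*I*√2/7 ≈ 466.43 + 29.294*I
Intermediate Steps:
z = 3
l(T) = -8 - 4*√T
y(u, M) = 1 + 1/(7*(3 + u))
425 - l(-2)*y(1, -4)*5 = 425 - (-8 - 4*I*√2)*((22/7 + 1)/(3 + 1))*5 = 425 - (-8 - 4*I*√2)*((29/7)/4)*5 = 425 - (-8 - 4*I*√2)*((¼)*(29/7))*5 = 425 - (-8 - 4*I*√2)*(29/28)*5 = 425 - (-58/7 - 29*I*√2/7)*5 = 425 - (-290/7 - 145*I*√2/7) = 425 + (290/7 + 145*I*√2/7) = 3265/7 + 145*I*√2/7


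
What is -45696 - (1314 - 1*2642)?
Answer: -44368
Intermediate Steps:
-45696 - (1314 - 1*2642) = -45696 - (1314 - 2642) = -45696 - 1*(-1328) = -45696 + 1328 = -44368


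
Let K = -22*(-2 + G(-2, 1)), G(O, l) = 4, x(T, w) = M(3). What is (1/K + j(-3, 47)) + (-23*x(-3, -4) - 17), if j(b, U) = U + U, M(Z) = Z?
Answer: 351/44 ≈ 7.9773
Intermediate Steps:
x(T, w) = 3
j(b, U) = 2*U
K = -44 (K = -22*(-2 + 4) = -22*2 = -44)
(1/K + j(-3, 47)) + (-23*x(-3, -4) - 17) = (1/(-44) + 2*47) + (-23*3 - 17) = (-1/44 + 94) + (-69 - 17) = 4135/44 - 86 = 351/44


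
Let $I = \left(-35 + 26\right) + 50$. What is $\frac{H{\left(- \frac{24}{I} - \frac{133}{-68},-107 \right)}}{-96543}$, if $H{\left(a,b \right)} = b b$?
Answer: $- \frac{11449}{96543} \approx -0.11859$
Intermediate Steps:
$I = 41$ ($I = -9 + 50 = 41$)
$H{\left(a,b \right)} = b^{2}$
$\frac{H{\left(- \frac{24}{I} - \frac{133}{-68},-107 \right)}}{-96543} = \frac{\left(-107\right)^{2}}{-96543} = 11449 \left(- \frac{1}{96543}\right) = - \frac{11449}{96543}$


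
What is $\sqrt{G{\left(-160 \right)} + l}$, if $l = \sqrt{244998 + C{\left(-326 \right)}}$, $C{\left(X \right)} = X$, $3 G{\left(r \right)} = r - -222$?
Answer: $\frac{\sqrt{186 + 72 \sqrt{3823}}}{3} \approx 22.7$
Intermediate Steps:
$G{\left(r \right)} = 74 + \frac{r}{3}$ ($G{\left(r \right)} = \frac{r - -222}{3} = \frac{r + 222}{3} = \frac{222 + r}{3} = 74 + \frac{r}{3}$)
$l = 8 \sqrt{3823}$ ($l = \sqrt{244998 - 326} = \sqrt{244672} = 8 \sqrt{3823} \approx 494.64$)
$\sqrt{G{\left(-160 \right)} + l} = \sqrt{\left(74 + \frac{1}{3} \left(-160\right)\right) + 8 \sqrt{3823}} = \sqrt{\left(74 - \frac{160}{3}\right) + 8 \sqrt{3823}} = \sqrt{\frac{62}{3} + 8 \sqrt{3823}}$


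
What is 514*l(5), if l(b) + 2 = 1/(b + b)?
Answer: -4883/5 ≈ -976.60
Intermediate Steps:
l(b) = -2 + 1/(2*b) (l(b) = -2 + 1/(b + b) = -2 + 1/(2*b))
514*l(5) = 514*(-2 + (1/2)/5) = 514*(-2 + (1/2)*(1/5)) = 514*(-2 + 1/10) = 514*(-19/10) = -4883/5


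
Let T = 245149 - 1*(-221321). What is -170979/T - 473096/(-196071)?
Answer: 6931891393/3387453310 ≈ 2.0463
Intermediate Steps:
T = 466470 (T = 245149 + 221321 = 466470)
-170979/T - 473096/(-196071) = -170979/466470 - 473096/(-196071) = -170979*1/466470 - 473096*(-1/196071) = -56993/155490 + 473096/196071 = 6931891393/3387453310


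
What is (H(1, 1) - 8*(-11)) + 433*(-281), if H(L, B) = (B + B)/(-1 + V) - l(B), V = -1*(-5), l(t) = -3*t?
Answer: -243163/2 ≈ -1.2158e+5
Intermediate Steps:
V = 5
H(L, B) = 7*B/2 (H(L, B) = (B + B)/(-1 + 5) - (-3)*B = (2*B)/4 + 3*B = (2*B)*(¼) + 3*B = B/2 + 3*B = 7*B/2)
(H(1, 1) - 8*(-11)) + 433*(-281) = ((7/2)*1 - 8*(-11)) + 433*(-281) = (7/2 + 88) - 121673 = 183/2 - 121673 = -243163/2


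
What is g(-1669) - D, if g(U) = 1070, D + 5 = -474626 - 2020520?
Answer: 2496221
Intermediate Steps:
D = -2495151 (D = -5 + (-474626 - 2020520) = -5 - 2495146 = -2495151)
g(-1669) - D = 1070 - 1*(-2495151) = 1070 + 2495151 = 2496221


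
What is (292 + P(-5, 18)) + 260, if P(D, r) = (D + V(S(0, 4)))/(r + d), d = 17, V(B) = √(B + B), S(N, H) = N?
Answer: 3863/7 ≈ 551.86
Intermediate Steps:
V(B) = √2*√B (V(B) = √(2*B) = √2*√B)
P(D, r) = D/(17 + r) (P(D, r) = (D + √2*√0)/(r + 17) = (D + √2*0)/(17 + r) = (D + 0)/(17 + r) = D/(17 + r))
(292 + P(-5, 18)) + 260 = (292 - 5/(17 + 18)) + 260 = (292 - 5/35) + 260 = (292 - 5*1/35) + 260 = (292 - ⅐) + 260 = 2043/7 + 260 = 3863/7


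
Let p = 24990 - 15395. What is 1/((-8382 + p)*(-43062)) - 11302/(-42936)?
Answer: 16398637591/62297996356 ≈ 0.26323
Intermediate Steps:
p = 9595
1/((-8382 + p)*(-43062)) - 11302/(-42936) = 1/((-8382 + 9595)*(-43062)) - 11302/(-42936) = -1/43062/1213 - 11302*(-1/42936) = (1/1213)*(-1/43062) + 5651/21468 = -1/52234206 + 5651/21468 = 16398637591/62297996356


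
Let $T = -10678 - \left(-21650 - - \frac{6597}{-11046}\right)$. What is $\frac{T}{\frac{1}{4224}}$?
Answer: $\frac{85327129536}{1841} \approx 4.6348 \cdot 10^{7}$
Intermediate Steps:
$T = \frac{40401103}{3682}$ ($T = -10678 - \left(-21650 - \left(-6597\right) \left(- \frac{1}{11046}\right)\right) = -10678 - \left(-21650 - \frac{2199}{3682}\right) = -10678 - - \frac{79717499}{3682} = -10678 + \frac{79717499}{3682} = \frac{40401103}{3682} \approx 10973.0$)
$\frac{T}{\frac{1}{4224}} = \frac{40401103}{3682 \cdot \frac{1}{4224}} = \frac{40401103 \frac{1}{\frac{1}{4224}}}{3682} = \frac{40401103}{3682} \cdot 4224 = \frac{85327129536}{1841}$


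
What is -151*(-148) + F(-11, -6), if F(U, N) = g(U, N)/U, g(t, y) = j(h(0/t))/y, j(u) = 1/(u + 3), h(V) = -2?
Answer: 1474969/66 ≈ 22348.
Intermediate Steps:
j(u) = 1/(3 + u)
g(t, y) = 1/y (g(t, y) = 1/((3 - 2)*y) = 1/(1*y) = 1/y)
F(U, N) = 1/(N*U)
-151*(-148) + F(-11, -6) = -151*(-148) + 1/(-6*(-11)) = 22348 - ⅙*(-1/11) = 22348 + 1/66 = 1474969/66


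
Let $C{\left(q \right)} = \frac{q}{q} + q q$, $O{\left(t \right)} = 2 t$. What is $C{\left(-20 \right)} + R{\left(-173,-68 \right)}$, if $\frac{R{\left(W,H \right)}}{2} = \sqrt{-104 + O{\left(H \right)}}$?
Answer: $401 + 8 i \sqrt{15} \approx 401.0 + 30.984 i$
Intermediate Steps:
$R{\left(W,H \right)} = 2 \sqrt{-104 + 2 H}$
$C{\left(q \right)} = 1 + q^{2}$
$C{\left(-20 \right)} + R{\left(-173,-68 \right)} = \left(1 + \left(-20\right)^{2}\right) + 2 \sqrt{-104 + 2 \left(-68\right)} = \left(1 + 400\right) + 2 \sqrt{-104 - 136} = 401 + 2 \sqrt{-240} = 401 + 2 \cdot 4 i \sqrt{15} = 401 + 8 i \sqrt{15}$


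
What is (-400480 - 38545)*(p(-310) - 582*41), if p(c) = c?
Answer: 10612112300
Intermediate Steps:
(-400480 - 38545)*(p(-310) - 582*41) = (-400480 - 38545)*(-310 - 582*41) = -439025*(-310 - 23862) = -439025*(-24172) = 10612112300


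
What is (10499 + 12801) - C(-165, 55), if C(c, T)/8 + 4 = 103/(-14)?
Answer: 163736/7 ≈ 23391.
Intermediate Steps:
C(c, T) = -636/7 (C(c, T) = -32 + 8*(103/(-14)) = -32 + 8*(103*(-1/14)) = -32 + 8*(-103/14) = -32 - 412/7 = -636/7)
(10499 + 12801) - C(-165, 55) = (10499 + 12801) - 1*(-636/7) = 23300 + 636/7 = 163736/7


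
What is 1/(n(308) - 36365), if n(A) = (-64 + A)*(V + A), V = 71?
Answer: 1/56111 ≈ 1.7822e-5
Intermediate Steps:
n(A) = (-64 + A)*(71 + A)
1/(n(308) - 36365) = 1/((-4544 + 308² + 7*308) - 36365) = 1/((-4544 + 94864 + 2156) - 36365) = 1/(92476 - 36365) = 1/56111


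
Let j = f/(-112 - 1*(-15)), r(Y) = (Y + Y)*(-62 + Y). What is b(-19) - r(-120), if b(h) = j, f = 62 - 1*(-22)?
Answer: -4237044/97 ≈ -43681.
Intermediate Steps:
r(Y) = 2*Y*(-62 + Y) (r(Y) = (2*Y)*(-62 + Y) = 2*Y*(-62 + Y))
f = 84 (f = 62 + 22 = 84)
j = -84/97 (j = 84/(-112 - 1*(-15)) = 84/(-112 + 15) = 84/(-97) = 84*(-1/97) = -84/97 ≈ -0.86598)
b(h) = -84/97
b(-19) - r(-120) = -84/97 - 2*(-120)*(-62 - 120) = -84/97 - 2*(-120)*(-182) = -84/97 - 1*43680 = -84/97 - 43680 = -4237044/97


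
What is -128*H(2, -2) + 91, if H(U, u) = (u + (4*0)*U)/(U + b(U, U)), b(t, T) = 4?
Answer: 401/3 ≈ 133.67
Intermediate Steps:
H(U, u) = u/(4 + U) (H(U, u) = (u + (4*0)*U)/(U + 4) = (u + 0*U)/(4 + U) = (u + 0)/(4 + U) = u/(4 + U))
-128*H(2, -2) + 91 = -(-256)/(4 + 2) + 91 = -(-256)/6 + 91 = -128*(-⅓) + 91 = 128/3 + 91 = 401/3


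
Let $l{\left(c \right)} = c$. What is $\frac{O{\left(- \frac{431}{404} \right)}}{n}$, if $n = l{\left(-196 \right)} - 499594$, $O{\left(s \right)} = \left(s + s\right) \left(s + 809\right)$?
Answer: $\frac{28136111}{8157372464} \approx 0.0034492$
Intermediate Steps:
$O{\left(s \right)} = 2 s \left(809 + s\right)$
$n = -499790$ ($n = -196 - 499594 = -499790$)
$\frac{O{\left(- \frac{431}{404} \right)}}{n} = \frac{2 \left(- \frac{431}{404}\right) \left(809 - \frac{431}{404}\right)}{-499790} = 2 \left(\left(-431\right) \frac{1}{404}\right) \left(809 - \frac{431}{404}\right) \left(- \frac{1}{499790}\right) = 2 \left(- \frac{431}{404}\right) \left(809 - \frac{431}{404}\right) \left(- \frac{1}{499790}\right) = 2 \left(- \frac{431}{404}\right) \frac{326405}{404} \left(- \frac{1}{499790}\right) = \left(- \frac{140680555}{81608}\right) \left(- \frac{1}{499790}\right) = \frac{28136111}{8157372464}$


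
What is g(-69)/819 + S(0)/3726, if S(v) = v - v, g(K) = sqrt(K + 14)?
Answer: I*sqrt(55)/819 ≈ 0.0090552*I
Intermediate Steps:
g(K) = sqrt(14 + K)
S(v) = 0
g(-69)/819 + S(0)/3726 = sqrt(14 - 69)/819 + 0/3726 = sqrt(-55)*(1/819) + 0*(1/3726) = (I*sqrt(55))*(1/819) + 0 = I*sqrt(55)/819 + 0 = I*sqrt(55)/819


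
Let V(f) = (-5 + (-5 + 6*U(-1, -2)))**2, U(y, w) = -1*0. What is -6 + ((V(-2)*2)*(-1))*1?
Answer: -206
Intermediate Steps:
U(y, w) = 0
V(f) = 100 (V(f) = (-5 + (-5 + 6*0))**2 = (-5 + (-5 + 0))**2 = (-5 - 5)**2 = (-10)**2 = 100)
-6 + ((V(-2)*2)*(-1))*1 = -6 + ((100*2)*(-1))*1 = -6 + (200*(-1))*1 = -6 - 200*1 = -6 - 200 = -206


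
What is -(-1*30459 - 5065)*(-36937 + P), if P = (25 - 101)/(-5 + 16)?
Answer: -14436349692/11 ≈ -1.3124e+9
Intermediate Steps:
P = -76/11 ≈ -6.9091
-(-1*30459 - 5065)*(-36937 + P) = -(-1*30459 - 5065)*(-36937 - 76/11) = -(-30459 - 5065)*(-406383)/11 = -(-35524)*(-406383)/11 = -1*14436349692/11 = -14436349692/11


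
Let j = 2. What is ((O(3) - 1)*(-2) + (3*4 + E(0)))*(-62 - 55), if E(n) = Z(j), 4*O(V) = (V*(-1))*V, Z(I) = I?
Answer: -4797/2 ≈ -2398.5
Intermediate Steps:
O(V) = -V**2/4 (O(V) = ((V*(-1))*V)/4 = ((-V)*V)/4 = (-V**2)/4 = -V**2/4)
E(n) = 2
((O(3) - 1)*(-2) + (3*4 + E(0)))*(-62 - 55) = ((-1/4*3**2 - 1)*(-2) + (3*4 + 2))*(-62 - 55) = ((-1/4*9 - 1)*(-2) + (12 + 2))*(-117) = ((-9/4 - 1)*(-2) + 14)*(-117) = (-13/4*(-2) + 14)*(-117) = (13/2 + 14)*(-117) = (41/2)*(-117) = -4797/2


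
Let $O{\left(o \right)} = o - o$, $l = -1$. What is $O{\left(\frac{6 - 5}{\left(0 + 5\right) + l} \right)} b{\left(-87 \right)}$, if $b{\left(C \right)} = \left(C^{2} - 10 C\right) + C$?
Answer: $0$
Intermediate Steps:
$O{\left(o \right)} = 0$
$b{\left(C \right)} = C^{2} - 9 C$
$O{\left(\frac{6 - 5}{\left(0 + 5\right) + l} \right)} b{\left(-87 \right)} = 0 \left(- 87 \left(-9 - 87\right)\right) = 0 \left(\left(-87\right) \left(-96\right)\right) = 0 \cdot 8352 = 0$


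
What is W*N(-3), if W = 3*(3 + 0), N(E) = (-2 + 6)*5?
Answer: 180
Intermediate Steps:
N(E) = 20 (N(E) = 4*5 = 20)
W = 9 (W = 3*3 = 9)
W*N(-3) = 9*20 = 180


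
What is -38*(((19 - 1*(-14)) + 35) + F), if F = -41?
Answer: -1026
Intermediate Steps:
-38*(((19 - 1*(-14)) + 35) + F) = -38*(((19 - 1*(-14)) + 35) - 41) = -38*(((19 + 14) + 35) - 41) = -38*((33 + 35) - 41) = -38*(68 - 41) = -38*27 = -1026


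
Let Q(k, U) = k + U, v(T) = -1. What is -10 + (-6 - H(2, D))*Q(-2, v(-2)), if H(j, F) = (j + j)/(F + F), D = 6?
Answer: 9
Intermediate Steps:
H(j, F) = j/F (H(j, F) = (2*j)/((2*F)) = (2*j)*(1/(2*F)) = j/F)
Q(k, U) = U + k
-10 + (-6 - H(2, D))*Q(-2, v(-2)) = -10 + (-6 - 2/6)*(-1 - 2) = -10 + (-6 - 2/6)*(-3) = -10 + (-6 - 1*⅓)*(-3) = -10 + (-6 - ⅓)*(-3) = -10 - 19/3*(-3) = -10 + 19 = 9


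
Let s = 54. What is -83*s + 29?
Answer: -4453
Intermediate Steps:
-83*s + 29 = -83*54 + 29 = -4482 + 29 = -4453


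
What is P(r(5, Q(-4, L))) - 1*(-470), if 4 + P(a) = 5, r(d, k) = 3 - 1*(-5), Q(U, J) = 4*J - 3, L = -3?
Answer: 471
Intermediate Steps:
Q(U, J) = -3 + 4*J
r(d, k) = 8 (r(d, k) = 3 + 5 = 8)
P(a) = 1 (P(a) = -4 + 5 = 1)
P(r(5, Q(-4, L))) - 1*(-470) = 1 - 1*(-470) = 1 + 470 = 471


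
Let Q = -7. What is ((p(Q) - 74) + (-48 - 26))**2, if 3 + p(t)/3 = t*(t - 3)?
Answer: 2809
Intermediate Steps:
p(t) = -9 + 3*t*(-3 + t) (p(t) = -9 + 3*(t*(t - 3)) = -9 + 3*(t*(-3 + t)) = -9 + 3*t*(-3 + t))
((p(Q) - 74) + (-48 - 26))**2 = (((-9 - 9*(-7) + 3*(-7)**2) - 74) + (-48 - 26))**2 = (((-9 + 63 + 3*49) - 74) - 74)**2 = (((-9 + 63 + 147) - 74) - 74)**2 = ((201 - 74) - 74)**2 = (127 - 74)**2 = 53**2 = 2809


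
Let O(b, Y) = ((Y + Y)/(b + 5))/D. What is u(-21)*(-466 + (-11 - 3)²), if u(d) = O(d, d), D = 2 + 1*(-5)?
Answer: 945/4 ≈ 236.25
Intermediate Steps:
D = -3 (D = 2 - 5 = -3)
O(b, Y) = -2*Y/(3*(5 + b)) (O(b, Y) = ((Y + Y)/(b + 5))/(-3) = ((2*Y)/(5 + b))*(-⅓) = (2*Y/(5 + b))*(-⅓) = -2*Y/(3*(5 + b)))
u(d) = -2*d/(15 + 3*d)
u(-21)*(-466 + (-11 - 3)²) = (-2*(-21)/(15 + 3*(-21)))*(-466 + (-11 - 3)²) = (-2*(-21)/(15 - 63))*(-466 + (-14)²) = (-2*(-21)/(-48))*(-466 + 196) = -2*(-21)*(-1/48)*(-270) = -7/8*(-270) = 945/4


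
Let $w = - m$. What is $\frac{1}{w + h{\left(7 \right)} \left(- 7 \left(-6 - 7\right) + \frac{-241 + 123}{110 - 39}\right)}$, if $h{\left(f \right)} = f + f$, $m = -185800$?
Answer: $\frac{71}{13280602} \approx 5.3461 \cdot 10^{-6}$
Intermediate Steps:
$h{\left(f \right)} = 2 f$
$w = 185800$ ($w = \left(-1\right) \left(-185800\right) = 185800$)
$\frac{1}{w + h{\left(7 \right)} \left(- 7 \left(-6 - 7\right) + \frac{-241 + 123}{110 - 39}\right)} = \frac{1}{185800 + 2 \cdot 7 \left(- 7 \left(-6 - 7\right) + \frac{-241 + 123}{110 - 39}\right)} = \frac{1}{185800 + 14 \left(\left(-7\right) \left(-13\right) - \frac{118}{71}\right)} = \frac{1}{185800 + 14 \left(91 - \frac{118}{71}\right)} = \frac{1}{185800 + 14 \cdot \frac{6343}{71}} = \frac{1}{185800 + \frac{88802}{71}} = \frac{1}{\frac{13280602}{71}} = \frac{71}{13280602}$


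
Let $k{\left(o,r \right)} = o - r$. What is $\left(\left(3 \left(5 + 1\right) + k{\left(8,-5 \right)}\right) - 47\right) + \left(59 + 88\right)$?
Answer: $131$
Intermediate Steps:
$\left(\left(3 \left(5 + 1\right) + k{\left(8,-5 \right)}\right) - 47\right) + \left(59 + 88\right) = \left(\left(3 \left(5 + 1\right) + \left(8 - -5\right)\right) - 47\right) + \left(59 + 88\right) = \left(\left(3 \cdot 6 + \left(8 + 5\right)\right) - 47\right) + 147 = \left(\left(18 + 13\right) - 47\right) + 147 = \left(31 - 47\right) + 147 = -16 + 147 = 131$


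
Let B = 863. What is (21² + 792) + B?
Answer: 2096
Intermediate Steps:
(21² + 792) + B = (21² + 792) + 863 = (441 + 792) + 863 = 1233 + 863 = 2096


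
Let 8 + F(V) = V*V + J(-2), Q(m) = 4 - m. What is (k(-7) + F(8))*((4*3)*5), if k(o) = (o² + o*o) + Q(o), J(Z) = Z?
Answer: 9780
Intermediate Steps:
k(o) = 4 - o + 2*o² (k(o) = (o² + o*o) + (4 - o) = (o² + o²) + (4 - o) = 2*o² + (4 - o) = 4 - o + 2*o²)
F(V) = -10 + V² (F(V) = -8 + (V*V - 2) = -8 + (V² - 2) = -8 + (-2 + V²) = -10 + V²)
(k(-7) + F(8))*((4*3)*5) = ((4 - 1*(-7) + 2*(-7)²) + (-10 + 8²))*((4*3)*5) = ((4 + 7 + 2*49) + (-10 + 64))*(12*5) = ((4 + 7 + 98) + 54)*60 = (109 + 54)*60 = 163*60 = 9780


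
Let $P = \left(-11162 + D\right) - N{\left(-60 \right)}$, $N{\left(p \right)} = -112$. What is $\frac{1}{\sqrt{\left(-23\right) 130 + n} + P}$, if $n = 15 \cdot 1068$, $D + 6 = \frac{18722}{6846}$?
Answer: $- \frac{129510324321}{1431359297612059} - \frac{11716929 \sqrt{13030}}{1431359297612059} \approx -9.1415 \cdot 10^{-5}$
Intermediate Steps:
$D = - \frac{11177}{3423}$ ($D = -6 + \frac{18722}{6846} = -6 + 18722 \cdot \frac{1}{6846} = -6 + \frac{9361}{3423} = - \frac{11177}{3423} \approx -3.2653$)
$n = 16020$
$P = - \frac{37835327}{3423}$ ($P = \left(-11162 - \frac{11177}{3423}\right) - -112 = - \frac{38218703}{3423} + 112 = - \frac{37835327}{3423} \approx -11053.0$)
$\frac{1}{\sqrt{\left(-23\right) 130 + n} + P} = \frac{1}{\sqrt{\left(-23\right) 130 + 16020} - \frac{37835327}{3423}} = \frac{1}{\sqrt{-2990 + 16020} - \frac{37835327}{3423}} = \frac{1}{\sqrt{13030} - \frac{37835327}{3423}} = \frac{1}{- \frac{37835327}{3423} + \sqrt{13030}}$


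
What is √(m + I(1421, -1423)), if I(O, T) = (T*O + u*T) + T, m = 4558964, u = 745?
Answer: √1475323 ≈ 1214.6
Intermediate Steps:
I(O, T) = 746*T + O*T (I(O, T) = (T*O + 745*T) + T = (O*T + 745*T) + T = (745*T + O*T) + T = 746*T + O*T)
√(m + I(1421, -1423)) = √(4558964 - 1423*(746 + 1421)) = √(4558964 - 1423*2167) = √(4558964 - 3083641) = √1475323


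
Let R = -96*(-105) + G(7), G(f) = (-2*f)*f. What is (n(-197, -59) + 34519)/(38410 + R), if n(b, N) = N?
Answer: 8615/12098 ≈ 0.71210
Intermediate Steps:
G(f) = -2*f²
R = 9982 (R = -96*(-105) - 2*7² = 10080 - 2*49 = 10080 - 98 = 9982)
(n(-197, -59) + 34519)/(38410 + R) = (-59 + 34519)/(38410 + 9982) = 34460/48392 = 34460*(1/48392) = 8615/12098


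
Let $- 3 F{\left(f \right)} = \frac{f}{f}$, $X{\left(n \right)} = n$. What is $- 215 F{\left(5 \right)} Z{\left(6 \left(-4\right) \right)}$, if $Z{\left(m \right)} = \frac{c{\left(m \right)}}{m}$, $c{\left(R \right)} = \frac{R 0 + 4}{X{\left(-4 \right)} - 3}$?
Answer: $\frac{215}{126} \approx 1.7063$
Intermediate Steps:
$c{\left(R \right)} = - \frac{4}{7}$ ($c{\left(R \right)} = \frac{R 0 + 4}{-4 - 3} = \frac{0 + 4}{-7} = 4 \left(- \frac{1}{7}\right) = - \frac{4}{7}$)
$F{\left(f \right)} = - \frac{1}{3}$ ($F{\left(f \right)} = - \frac{f \frac{1}{f}}{3} = \left(- \frac{1}{3}\right) 1 = - \frac{1}{3}$)
$Z{\left(m \right)} = - \frac{4}{7 m}$
$- 215 F{\left(5 \right)} Z{\left(6 \left(-4\right) \right)} = \left(-215\right) \left(- \frac{1}{3}\right) \left(- \frac{4}{7 \cdot 6 \left(-4\right)}\right) = \frac{215 \left(- \frac{4}{7 \left(-24\right)}\right)}{3} = \frac{215 \left(\left(- \frac{4}{7}\right) \left(- \frac{1}{24}\right)\right)}{3} = \frac{215}{3} \cdot \frac{1}{42} = \frac{215}{126}$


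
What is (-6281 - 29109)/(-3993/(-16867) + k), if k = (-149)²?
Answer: -59692313/37446826 ≈ -1.5941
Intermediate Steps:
k = 22201
(-6281 - 29109)/(-3993/(-16867) + k) = (-6281 - 29109)/(-3993/(-16867) + 22201) = -35390/(-3993*(-1/16867) + 22201) = -35390/(3993/16867 + 22201) = -35390/374468260/16867 = -35390*16867/374468260 = -59692313/37446826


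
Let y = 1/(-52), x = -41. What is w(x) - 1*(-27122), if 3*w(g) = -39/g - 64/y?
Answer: 3472493/123 ≈ 28232.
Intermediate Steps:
y = -1/52 ≈ -0.019231
w(g) = 3328/3 - 13/g (w(g) = (-39/g - 64/(-1/52))/3 = (-39/g - 64*(-52))/3 = (-39/g + 3328)/3 = (3328 - 39/g)/3 = 3328/3 - 13/g)
w(x) - 1*(-27122) = (3328/3 - 13/(-41)) - 1*(-27122) = (3328/3 - 13*(-1/41)) + 27122 = (3328/3 + 13/41) + 27122 = 136487/123 + 27122 = 3472493/123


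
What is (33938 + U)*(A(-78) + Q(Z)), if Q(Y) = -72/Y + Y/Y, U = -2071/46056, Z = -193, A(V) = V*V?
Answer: 96619058614631/467832 ≈ 2.0653e+8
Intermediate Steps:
A(V) = V**2
U = -109/2424 (U = -2071*1/46056 = -109/2424 ≈ -0.044967)
Q(Y) = 1 - 72/Y (Q(Y) = -72/Y + 1 = 1 - 72/Y)
(33938 + U)*(A(-78) + Q(Z)) = (33938 - 109/2424)*((-78)**2 + (-72 - 193)/(-193)) = 82265603*(6084 - 1/193*(-265))/2424 = 82265603*(6084 + 265/193)/2424 = (82265603/2424)*(1174477/193) = 96619058614631/467832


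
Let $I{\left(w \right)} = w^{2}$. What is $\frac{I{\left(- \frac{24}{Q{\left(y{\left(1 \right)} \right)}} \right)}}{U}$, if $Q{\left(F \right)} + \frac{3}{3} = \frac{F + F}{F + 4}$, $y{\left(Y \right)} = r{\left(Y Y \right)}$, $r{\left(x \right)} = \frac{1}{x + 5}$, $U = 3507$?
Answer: $\frac{120000}{618401} \approx 0.19405$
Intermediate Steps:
$r{\left(x \right)} = \frac{1}{5 + x}$
$y{\left(Y \right)} = \frac{1}{5 + Y^{2}}$ ($y{\left(Y \right)} = \frac{1}{5 + Y Y} = \frac{1}{5 + Y^{2}}$)
$Q{\left(F \right)} = -1 + \frac{2 F}{4 + F}$ ($Q{\left(F \right)} = -1 + \frac{F + F}{F + 4} = -1 + \frac{2 F}{4 + F}$)
$\frac{I{\left(- \frac{24}{Q{\left(y{\left(1 \right)} \right)}} \right)}}{U} = \frac{\left(- \frac{24}{\frac{1}{4 + \frac{1}{5 + 1^{2}}} \left(-4 + \frac{1}{5 + 1^{2}}\right)}\right)^{2}}{3507} = \left(- \frac{24}{\frac{1}{4 + \frac{1}{5 + 1}} \left(-4 + \frac{1}{5 + 1}\right)}\right)^{2} \cdot \frac{1}{3507} = \left(- \frac{24}{\frac{1}{4 + \frac{1}{6}} \left(-4 + \frac{1}{6}\right)}\right)^{2} \cdot \frac{1}{3507} = \left(- \frac{24}{\frac{1}{\frac{25}{6}} \left(- \frac{23}{6}\right)}\right)^{2} \cdot \frac{1}{3507} = \left(- \frac{24}{\frac{6}{25} \left(- \frac{23}{6}\right)}\right)^{2} \cdot \frac{1}{3507} = \left(- \frac{24}{- \frac{23}{25}}\right)^{2} \cdot \frac{1}{3507} = \left(\left(-24\right) \left(- \frac{25}{23}\right)\right)^{2} \cdot \frac{1}{3507} = \left(\frac{600}{23}\right)^{2} \cdot \frac{1}{3507} = \frac{360000}{529} \cdot \frac{1}{3507} = \frac{120000}{618401}$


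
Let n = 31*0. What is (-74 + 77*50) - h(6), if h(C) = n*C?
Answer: 3776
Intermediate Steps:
n = 0
h(C) = 0 (h(C) = 0*C = 0)
(-74 + 77*50) - h(6) = (-74 + 77*50) - 1*0 = (-74 + 3850) + 0 = 3776 + 0 = 3776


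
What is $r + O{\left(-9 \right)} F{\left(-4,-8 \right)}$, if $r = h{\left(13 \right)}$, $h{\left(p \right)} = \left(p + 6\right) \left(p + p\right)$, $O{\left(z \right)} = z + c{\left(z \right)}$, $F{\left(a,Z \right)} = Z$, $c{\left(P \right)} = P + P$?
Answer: $710$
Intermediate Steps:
$c{\left(P \right)} = 2 P$
$O{\left(z \right)} = 3 z$ ($O{\left(z \right)} = z + 2 z = 3 z$)
$h{\left(p \right)} = 2 p \left(6 + p\right)$ ($h{\left(p \right)} = \left(6 + p\right) 2 p = 2 p \left(6 + p\right)$)
$r = 494$ ($r = 2 \cdot 13 \left(6 + 13\right) = 2 \cdot 13 \cdot 19 = 494$)
$r + O{\left(-9 \right)} F{\left(-4,-8 \right)} = 494 + 3 \left(-9\right) \left(-8\right) = 494 - -216 = 494 + 216 = 710$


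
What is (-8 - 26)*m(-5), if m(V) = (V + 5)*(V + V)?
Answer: 0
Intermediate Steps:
m(V) = 2*V*(5 + V) (m(V) = (5 + V)*(2*V) = 2*V*(5 + V))
(-8 - 26)*m(-5) = (-8 - 26)*(2*(-5)*(5 - 5)) = -68*(-5)*0 = -34*0 = 0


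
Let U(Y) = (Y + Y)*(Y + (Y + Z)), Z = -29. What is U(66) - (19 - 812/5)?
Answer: 68697/5 ≈ 13739.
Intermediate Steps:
U(Y) = 2*Y*(-29 + 2*Y) (U(Y) = (Y + Y)*(Y + (Y - 29)) = (2*Y)*(Y + (-29 + Y)) = (2*Y)*(-29 + 2*Y) = 2*Y*(-29 + 2*Y))
U(66) - (19 - 812/5) = 2*66*(-29 + 2*66) - (19 - 812/5) = 2*66*(-29 + 132) - (19 - 812/5) = 2*66*103 - (19 - 29*28/5) = 13596 - (19 - 812/5) = 13596 - 1*(-717/5) = 13596 + 717/5 = 68697/5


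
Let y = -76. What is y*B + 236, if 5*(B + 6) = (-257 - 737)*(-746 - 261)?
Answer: -76069348/5 ≈ -1.5214e+7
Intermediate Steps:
B = 1000928/5 (B = -6 + ((-257 - 737)*(-746 - 261))/5 = -6 + (-994*(-1007))/5 = -6 + (1/5)*1000958 = -6 + 1000958/5 = 1000928/5 ≈ 2.0019e+5)
y*B + 236 = -76*1000928/5 + 236 = -76070528/5 + 236 = -76069348/5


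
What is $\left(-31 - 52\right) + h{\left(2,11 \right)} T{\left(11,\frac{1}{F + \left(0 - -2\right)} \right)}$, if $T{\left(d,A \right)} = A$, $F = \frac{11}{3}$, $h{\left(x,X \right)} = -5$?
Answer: $- \frac{1426}{17} \approx -83.882$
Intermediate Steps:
$F = \frac{11}{3}$ ($F = 11 \cdot \frac{1}{3} = \frac{11}{3} \approx 3.6667$)
$\left(-31 - 52\right) + h{\left(2,11 \right)} T{\left(11,\frac{1}{F + \left(0 - -2\right)} \right)} = \left(-31 - 52\right) - \frac{5}{\frac{11}{3} + \left(0 - -2\right)} = \left(-31 - 52\right) - \frac{5}{\frac{11}{3} + \left(0 + 2\right)} = -83 - \frac{5}{\frac{11}{3} + 2} = -83 - \frac{5}{\frac{17}{3}} = -83 - \frac{15}{17} = - \frac{1426}{17}$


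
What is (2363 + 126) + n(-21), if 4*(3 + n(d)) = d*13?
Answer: 9671/4 ≈ 2417.8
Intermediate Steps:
n(d) = -3 + 13*d/4 (n(d) = -3 + (d*13)/4 = -3 + (13*d)/4 = -3 + 13*d/4)
(2363 + 126) + n(-21) = (2363 + 126) + (-3 + (13/4)*(-21)) = 2489 + (-3 - 273/4) = 2489 - 285/4 = 9671/4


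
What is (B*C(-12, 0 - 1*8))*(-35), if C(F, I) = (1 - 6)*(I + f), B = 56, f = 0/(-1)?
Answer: -78400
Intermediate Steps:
f = 0 (f = 0*(-1) = 0)
C(F, I) = -5*I (C(F, I) = (1 - 6)*(I + 0) = -5*I)
(B*C(-12, 0 - 1*8))*(-35) = (56*(-5*(0 - 1*8)))*(-35) = (56*(-5*(0 - 8)))*(-35) = (56*(-5*(-8)))*(-35) = (56*40)*(-35) = 2240*(-35) = -78400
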